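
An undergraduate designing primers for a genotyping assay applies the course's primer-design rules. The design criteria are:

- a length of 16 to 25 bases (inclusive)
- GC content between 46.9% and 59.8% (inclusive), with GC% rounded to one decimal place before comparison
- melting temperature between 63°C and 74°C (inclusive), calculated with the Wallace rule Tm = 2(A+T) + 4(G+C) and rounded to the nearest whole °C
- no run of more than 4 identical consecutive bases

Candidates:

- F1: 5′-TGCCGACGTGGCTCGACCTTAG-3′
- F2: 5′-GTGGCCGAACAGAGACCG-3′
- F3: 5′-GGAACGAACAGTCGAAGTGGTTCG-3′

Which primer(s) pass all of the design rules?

F3 only.

F1 (22 nt, A=3 T=5 G=7 C=7): length 22 ✓; GC 14/22 = 63.6%, outside 46.9–59.8% ✗; Tm = 2·8 + 4·14 = 72°C ✓; longest run = 2 ✓ — fails.
F2 (18 nt, A=5 T=1 G=7 C=5): length 18 ✓; GC 12/18 = 66.7%, outside 46.9–59.8% ✗; Tm = 2·6 + 4·12 = 60°C, outside 63–74°C ✗; longest run = 2 ✓ — fails.
F3 (24 nt, A=7 T=4 G=9 C=4): length 24 ✓; GC 13/24 = 54.2% ✓; Tm = 2·11 + 4·13 = 74°C ✓; longest run = 2 ✓ — passes.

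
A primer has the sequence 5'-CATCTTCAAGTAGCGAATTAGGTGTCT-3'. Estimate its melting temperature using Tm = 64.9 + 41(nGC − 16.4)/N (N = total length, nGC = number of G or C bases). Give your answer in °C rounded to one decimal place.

Base counts: A=7, T=9, G=6, C=5; G+C = 11, N = 27.
Tm = 64.9 + 41·(11 − 16.4)/27 = 64.9 + -221.40/27 = 56.7°C.

56.7°C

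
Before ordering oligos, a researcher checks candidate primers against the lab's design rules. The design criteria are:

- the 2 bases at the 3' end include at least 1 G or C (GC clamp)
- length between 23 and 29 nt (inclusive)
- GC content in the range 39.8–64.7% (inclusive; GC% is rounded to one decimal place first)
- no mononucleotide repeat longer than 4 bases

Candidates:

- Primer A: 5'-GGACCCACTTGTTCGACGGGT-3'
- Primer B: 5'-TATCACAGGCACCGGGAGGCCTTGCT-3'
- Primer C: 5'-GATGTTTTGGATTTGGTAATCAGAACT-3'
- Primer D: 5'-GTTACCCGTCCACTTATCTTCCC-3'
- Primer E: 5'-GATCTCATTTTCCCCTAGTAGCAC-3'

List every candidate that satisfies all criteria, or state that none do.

Primer B, Primer D and Primer E.

Primer A (21 nt, A=3 T=5 G=7 C=6): 3' end GT has 1 G/C ✓; length 21, outside 23–29 ✗; GC 13/21 = 61.9% ✓; longest run = 3 ✓ — fails.
Primer B (26 nt, A=5 T=5 G=8 C=8): 3' end CT has 1 G/C ✓; length 26 ✓; GC 16/26 = 61.5% ✓; longest run = 3 ✓ — passes.
Primer C (27 nt, A=7 T=11 G=7 C=2): 3' end CT has 1 G/C ✓; length 27 ✓; GC 9/27 = 33.3%, outside 39.8–64.7% ✗; longest run = 4 ✓ — fails.
Primer D (23 nt, A=3 T=8 G=2 C=10): 3' end CC has 2 G/C ✓; length 23 ✓; GC 12/23 = 52.2% ✓; longest run = 3 ✓ — passes.
Primer E (24 nt, A=5 T=8 G=3 C=8): 3' end AC has 1 G/C ✓; length 24 ✓; GC 11/24 = 45.8% ✓; longest run = 4 ✓ — passes.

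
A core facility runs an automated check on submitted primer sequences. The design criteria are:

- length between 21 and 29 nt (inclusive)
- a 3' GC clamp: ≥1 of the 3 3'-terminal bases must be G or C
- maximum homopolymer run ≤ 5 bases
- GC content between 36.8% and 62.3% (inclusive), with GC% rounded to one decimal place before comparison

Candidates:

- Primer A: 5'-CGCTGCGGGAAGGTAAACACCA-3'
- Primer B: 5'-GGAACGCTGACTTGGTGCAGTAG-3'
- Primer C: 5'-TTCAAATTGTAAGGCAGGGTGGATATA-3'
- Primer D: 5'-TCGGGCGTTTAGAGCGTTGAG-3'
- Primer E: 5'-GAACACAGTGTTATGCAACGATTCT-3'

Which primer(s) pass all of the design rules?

Primer A, Primer B, Primer D and Primer E.

Primer A (22 nt, A=7 T=2 G=7 C=6): length 22 ✓; 3' end CCA has 2 G/C ✓; longest run = 3 ✓; GC 13/22 = 59.1% ✓ — passes.
Primer B (23 nt, A=5 T=5 G=9 C=4): length 23 ✓; 3' end TAG has 1 G/C ✓; longest run = 2 ✓; GC 13/23 = 56.5% ✓ — passes.
Primer C (27 nt, A=9 T=8 G=8 C=2): length 27 ✓; 3' end ATA has 0 G/C, need ≥1 ✗; longest run = 3 ✓; GC 10/27 = 37.0% ✓ — fails.
Primer D (21 nt, A=3 T=6 G=9 C=3): length 21 ✓; 3' end GAG has 2 G/C ✓; longest run = 3 ✓; GC 12/21 = 57.1% ✓ — passes.
Primer E (25 nt, A=8 T=7 G=5 C=5): length 25 ✓; 3' end TCT has 1 G/C ✓; longest run = 2 ✓; GC 10/25 = 40.0% ✓ — passes.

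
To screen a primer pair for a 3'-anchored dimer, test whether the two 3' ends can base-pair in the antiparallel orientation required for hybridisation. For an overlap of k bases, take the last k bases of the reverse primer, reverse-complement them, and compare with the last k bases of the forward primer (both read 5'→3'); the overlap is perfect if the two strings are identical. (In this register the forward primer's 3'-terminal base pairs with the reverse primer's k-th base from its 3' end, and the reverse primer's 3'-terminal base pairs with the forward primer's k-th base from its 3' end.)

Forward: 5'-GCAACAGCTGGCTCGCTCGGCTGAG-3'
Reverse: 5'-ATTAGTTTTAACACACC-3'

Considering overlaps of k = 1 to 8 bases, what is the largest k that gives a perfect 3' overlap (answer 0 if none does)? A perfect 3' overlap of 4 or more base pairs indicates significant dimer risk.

Longest perfect overlap: 1 complementary base pair; below the dimer-risk threshold (threshold 4).

Last 8 bases (5'→3') — forward …CGGCTGAG, reverse …AACACACC.
Reverse complement of the reverse primer's last 8 bases: GGTGTGTT; its first k bases are the reverse complement of the reverse primer's last k bases, so a perfect k-base overlap needs the forward primer's last k bases to equal them.
Comparing (forward last k vs required): k=1: G vs G ✓; k=2: AG vs GG ✗; k=3: GAG vs GGT ✗; k=4: TGAG vs GGTG ✗; k=5: CTGAG vs GGTGT ✗; k=6: GCTGAG vs GGTGTG ✗; k=7: GGCTGAG vs GGTGTGT ✗; k=8: CGGCTGAG vs GGTGTGTT ✗.
Only k = 1 is perfect, so the longest perfect 3' overlap is 1.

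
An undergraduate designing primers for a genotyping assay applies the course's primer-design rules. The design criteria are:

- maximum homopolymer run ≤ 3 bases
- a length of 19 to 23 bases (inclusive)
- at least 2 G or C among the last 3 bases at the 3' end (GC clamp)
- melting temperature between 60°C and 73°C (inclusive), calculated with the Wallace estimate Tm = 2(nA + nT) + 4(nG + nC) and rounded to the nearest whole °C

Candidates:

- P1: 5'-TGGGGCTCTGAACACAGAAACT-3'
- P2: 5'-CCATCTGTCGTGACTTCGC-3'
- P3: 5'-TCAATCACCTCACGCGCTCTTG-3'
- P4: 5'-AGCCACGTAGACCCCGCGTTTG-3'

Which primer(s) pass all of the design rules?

P2 only.

P1 (22 nt, A=7 T=4 G=6 C=5): longest run = 4, exceeds 3 ✗; length 22 ✓; 3' end ACT has 1 G/C, need ≥2 ✗; Tm = 2·11 + 4·11 = 66°C ✓ — fails.
P2 (19 nt, A=2 T=6 G=4 C=7): longest run = 2 ✓; length 19 ✓; 3' end CGC has 3 G/C ✓; Tm = 2·8 + 4·11 = 60°C ✓ — passes.
P3 (22 nt, A=4 T=6 G=3 C=9): longest run = 2 ✓; length 22 ✓; 3' end TTG has 1 G/C, need ≥2 ✗; Tm = 2·10 + 4·12 = 68°C ✓ — fails.
P4 (22 nt, A=4 T=4 G=6 C=8): longest run = 4, exceeds 3 ✗; length 22 ✓; 3' end TTG has 1 G/C, need ≥2 ✗; Tm = 2·8 + 4·14 = 72°C ✓ — fails.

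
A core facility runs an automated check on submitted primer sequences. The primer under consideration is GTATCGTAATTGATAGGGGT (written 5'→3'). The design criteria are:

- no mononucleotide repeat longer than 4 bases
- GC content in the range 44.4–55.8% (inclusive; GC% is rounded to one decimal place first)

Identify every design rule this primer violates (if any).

Base counts: A=5, T=7, G=7, C=1 (length 20).
homopolymer run: longest run = 4 ✓
GC content: GC 8/20 = 40.0%, outside 44.4–55.8% ✗

Fails: GC content.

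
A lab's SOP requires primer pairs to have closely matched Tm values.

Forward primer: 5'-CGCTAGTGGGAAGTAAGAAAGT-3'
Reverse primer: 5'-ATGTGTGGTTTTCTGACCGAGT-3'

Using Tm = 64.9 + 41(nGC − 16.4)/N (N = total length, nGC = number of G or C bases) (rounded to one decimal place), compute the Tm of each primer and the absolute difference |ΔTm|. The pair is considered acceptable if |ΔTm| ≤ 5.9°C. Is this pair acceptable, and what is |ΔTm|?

Forward: G+C = 10, N = 22 → Tm = 64.9 + 41·(10 − 16.4)/22 = 53.0°C.
Reverse: G+C = 10, N = 22 → Tm = 64.9 + 41·(10 − 16.4)/22 = 53.0°C.
|ΔTm| = |53.0 − 53.0| = 0.0°C, ≤ 5.9°C.

|ΔTm| = 0.0°C; the pair is acceptable.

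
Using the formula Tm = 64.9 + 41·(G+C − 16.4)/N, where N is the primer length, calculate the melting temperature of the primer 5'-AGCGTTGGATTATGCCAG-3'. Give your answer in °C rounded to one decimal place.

48.0°C

Base counts: A=4, T=5, G=6, C=3; G+C = 9, N = 18.
Tm = 64.9 + 41·(9 − 16.4)/18 = 64.9 + -303.40/18 = 48.0°C.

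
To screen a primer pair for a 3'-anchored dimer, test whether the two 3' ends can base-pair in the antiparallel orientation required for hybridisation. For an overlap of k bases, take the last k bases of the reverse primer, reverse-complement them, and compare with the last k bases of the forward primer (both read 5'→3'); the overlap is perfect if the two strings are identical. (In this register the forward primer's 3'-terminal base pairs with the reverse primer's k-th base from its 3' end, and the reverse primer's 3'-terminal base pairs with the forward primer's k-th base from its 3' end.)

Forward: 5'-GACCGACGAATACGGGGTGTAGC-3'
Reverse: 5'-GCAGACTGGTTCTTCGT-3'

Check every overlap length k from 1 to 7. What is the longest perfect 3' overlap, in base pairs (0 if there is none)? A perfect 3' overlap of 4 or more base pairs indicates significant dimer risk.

Longest perfect overlap: 0 complementary base pairs; below the dimer-risk threshold (threshold 4).

Last 7 bases (5'→3') — forward …GTGTAGC, reverse …TCTTCGT.
Reverse complement of the reverse primer's last 7 bases: ACGAAGA; its first k bases are the reverse complement of the reverse primer's last k bases, so a perfect k-base overlap needs the forward primer's last k bases to equal them.
Comparing (forward last k vs required): k=1: C vs A ✗; k=2: GC vs AC ✗; k=3: AGC vs ACG ✗; k=4: TAGC vs ACGA ✗; k=5: GTAGC vs ACGAA ✗; k=6: TGTAGC vs ACGAAG ✗; k=7: GTGTAGC vs ACGAAGA ✗.
No overlap length from 1 to 7 is perfect, so the longest perfect 3' overlap is 0.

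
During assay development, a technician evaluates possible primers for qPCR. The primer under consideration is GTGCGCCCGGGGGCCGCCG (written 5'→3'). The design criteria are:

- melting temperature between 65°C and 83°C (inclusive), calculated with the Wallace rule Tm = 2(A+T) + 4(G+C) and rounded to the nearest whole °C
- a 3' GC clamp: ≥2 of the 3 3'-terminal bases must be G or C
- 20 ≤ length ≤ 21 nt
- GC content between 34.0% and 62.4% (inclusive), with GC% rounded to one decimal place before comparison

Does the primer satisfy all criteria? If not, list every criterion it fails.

Fails: length, GC content.

Base counts: A=0, T=1, G=10, C=8 (length 19).
Tm: Tm = 2·1 + 4·18 = 74°C ✓
GC clamp: 3' end CCG has 3 G/C ✓
length: length 19, outside 20–21 ✗
GC content: GC 18/19 = 94.7%, outside 34.0–62.4% ✗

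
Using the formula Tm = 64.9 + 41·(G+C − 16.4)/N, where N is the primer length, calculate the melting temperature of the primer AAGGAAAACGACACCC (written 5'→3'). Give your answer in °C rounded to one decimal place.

Base counts: A=8, T=0, G=3, C=5; G+C = 8, N = 16.
Tm = 64.9 + 41·(8 − 16.4)/16 = 64.9 + -344.40/16 = 43.4°C.

43.4°C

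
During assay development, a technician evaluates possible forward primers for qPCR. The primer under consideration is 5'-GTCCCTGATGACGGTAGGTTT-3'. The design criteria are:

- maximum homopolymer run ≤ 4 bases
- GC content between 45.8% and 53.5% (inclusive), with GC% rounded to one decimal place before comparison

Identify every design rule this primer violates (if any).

Base counts: A=3, T=7, G=7, C=4 (length 21).
homopolymer run: longest run = 3 ✓
GC content: GC 11/21 = 52.4% ✓

Meets all criteria.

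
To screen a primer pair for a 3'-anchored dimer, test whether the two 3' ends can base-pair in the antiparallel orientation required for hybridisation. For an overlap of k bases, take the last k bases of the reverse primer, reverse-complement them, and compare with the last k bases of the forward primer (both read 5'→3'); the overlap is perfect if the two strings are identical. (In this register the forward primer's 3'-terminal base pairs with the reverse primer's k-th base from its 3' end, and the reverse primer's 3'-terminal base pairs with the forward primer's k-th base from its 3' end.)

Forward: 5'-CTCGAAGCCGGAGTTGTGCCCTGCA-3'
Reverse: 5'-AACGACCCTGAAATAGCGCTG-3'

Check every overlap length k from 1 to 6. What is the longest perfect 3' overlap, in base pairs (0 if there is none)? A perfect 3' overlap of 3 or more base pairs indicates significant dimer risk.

Longest perfect overlap: 2 complementary base pairs; below the dimer-risk threshold (threshold 3).

Last 6 bases (5'→3') — forward …CCTGCA, reverse …GCGCTG.
Reverse complement of the reverse primer's last 6 bases: CAGCGC; its first k bases are the reverse complement of the reverse primer's last k bases, so a perfect k-base overlap needs the forward primer's last k bases to equal them.
Comparing (forward last k vs required): k=1: A vs C ✗; k=2: CA vs CA ✓; k=3: GCA vs CAG ✗; k=4: TGCA vs CAGC ✗; k=5: CTGCA vs CAGCG ✗; k=6: CCTGCA vs CAGCGC ✗.
Only k = 2 is perfect, so the longest perfect 3' overlap is 2.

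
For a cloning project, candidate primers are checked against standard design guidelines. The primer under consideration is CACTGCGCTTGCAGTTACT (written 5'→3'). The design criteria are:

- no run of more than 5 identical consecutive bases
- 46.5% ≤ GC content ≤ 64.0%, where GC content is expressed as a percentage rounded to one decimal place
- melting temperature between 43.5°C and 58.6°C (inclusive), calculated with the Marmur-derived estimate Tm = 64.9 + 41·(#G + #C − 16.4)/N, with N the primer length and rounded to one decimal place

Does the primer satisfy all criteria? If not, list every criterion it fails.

Base counts: A=3, T=6, G=4, C=6 (length 19).
homopolymer run: longest run = 2 ✓
GC content: GC 10/19 = 52.6% ✓
Tm: Tm = 64.9 + 41·(10 − 16.4)/19 = 51.1°C ✓

Meets all criteria.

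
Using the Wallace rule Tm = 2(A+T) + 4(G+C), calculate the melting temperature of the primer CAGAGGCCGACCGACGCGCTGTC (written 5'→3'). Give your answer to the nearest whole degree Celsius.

Base counts: A=4, T=2, G=8, C=9 (length 23).
Tm = 2·(4+2) + 4·(8+9) = 2·6 + 4·17 = 12 + 68 = 80°C.

80°C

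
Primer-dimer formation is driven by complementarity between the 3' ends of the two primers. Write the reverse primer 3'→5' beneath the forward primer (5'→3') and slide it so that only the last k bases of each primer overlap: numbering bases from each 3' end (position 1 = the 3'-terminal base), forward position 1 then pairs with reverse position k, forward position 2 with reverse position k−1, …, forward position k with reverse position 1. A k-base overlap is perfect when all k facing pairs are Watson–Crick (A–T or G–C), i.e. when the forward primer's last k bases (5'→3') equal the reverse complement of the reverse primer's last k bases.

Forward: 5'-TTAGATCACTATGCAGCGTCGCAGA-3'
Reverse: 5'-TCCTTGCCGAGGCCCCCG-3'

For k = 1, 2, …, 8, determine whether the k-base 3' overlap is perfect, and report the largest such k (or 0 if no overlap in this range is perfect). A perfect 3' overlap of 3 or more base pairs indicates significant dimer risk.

Longest perfect overlap: 0 complementary base pairs; below the dimer-risk threshold (threshold 3).

Last 8 bases (5'→3') — forward …GTCGCAGA, reverse …GGCCCCCG.
Reverse complement of the reverse primer's last 8 bases: CGGGGGCC; its first k bases are the reverse complement of the reverse primer's last k bases, so a perfect k-base overlap needs the forward primer's last k bases to equal them.
Comparing (forward last k vs required): k=1: A vs C ✗; k=2: GA vs CG ✗; k=3: AGA vs CGG ✗; k=4: CAGA vs CGGG ✗; k=5: GCAGA vs CGGGG ✗; k=6: CGCAGA vs CGGGGG ✗; k=7: TCGCAGA vs CGGGGGC ✗; k=8: GTCGCAGA vs CGGGGGCC ✗.
No overlap length from 1 to 8 is perfect, so the longest perfect 3' overlap is 0.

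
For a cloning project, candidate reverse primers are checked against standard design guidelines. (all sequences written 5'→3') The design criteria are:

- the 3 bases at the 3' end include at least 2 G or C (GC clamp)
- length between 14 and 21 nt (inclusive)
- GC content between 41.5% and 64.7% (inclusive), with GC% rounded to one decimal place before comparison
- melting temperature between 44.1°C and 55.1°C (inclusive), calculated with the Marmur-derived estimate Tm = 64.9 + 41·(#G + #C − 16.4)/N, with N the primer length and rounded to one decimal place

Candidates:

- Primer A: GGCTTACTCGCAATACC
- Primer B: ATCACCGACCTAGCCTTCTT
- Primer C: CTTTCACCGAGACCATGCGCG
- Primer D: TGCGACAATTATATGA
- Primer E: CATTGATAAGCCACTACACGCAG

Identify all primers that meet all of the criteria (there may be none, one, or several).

Primer A only.

Primer A (17 nt, A=4 T=4 G=3 C=6): 3' end ACC has 2 G/C ✓; length 17 ✓; GC 9/17 = 52.9% ✓; Tm = 64.9 + 41·(9 − 16.4)/17 = 47.1°C ✓ — passes.
Primer B (20 nt, A=4 T=6 G=2 C=8): 3' end CTT has 1 G/C, need ≥2 ✗; length 20 ✓; GC 10/20 = 50.0% ✓; Tm = 64.9 + 41·(10 − 16.4)/20 = 51.8°C ✓ — fails.
Primer C (21 nt, A=4 T=4 G=5 C=8): 3' end GCG has 3 G/C ✓; length 21 ✓; GC 13/21 = 61.9% ✓; Tm = 64.9 + 41·(13 − 16.4)/21 = 58.3°C, outside 44.1–55.1°C ✗ — fails.
Primer D (16 nt, A=6 T=5 G=3 C=2): 3' end TGA has 1 G/C, need ≥2 ✗; length 16 ✓; GC 5/16 = 31.3%, outside 41.5–64.7% ✗; Tm = 64.9 + 41·(5 − 16.4)/16 = 35.7°C, outside 44.1–55.1°C ✗ — fails.
Primer E (23 nt, A=8 T=4 G=4 C=7): 3' end CAG has 2 G/C ✓; length 23, outside 14–21 ✗; GC 11/23 = 47.8% ✓; Tm = 64.9 + 41·(11 − 16.4)/23 = 55.3°C, outside 44.1–55.1°C ✗ — fails.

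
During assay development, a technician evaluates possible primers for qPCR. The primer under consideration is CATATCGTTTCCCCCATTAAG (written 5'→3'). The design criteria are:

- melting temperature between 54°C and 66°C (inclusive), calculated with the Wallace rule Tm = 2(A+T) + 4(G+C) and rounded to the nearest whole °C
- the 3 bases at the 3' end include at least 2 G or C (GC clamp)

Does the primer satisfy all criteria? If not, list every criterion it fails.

Base counts: A=5, T=7, G=2, C=7 (length 21).
Tm: Tm = 2·12 + 4·9 = 60°C ✓
GC clamp: 3' end AAG has 1 G/C, need ≥2 ✗

Fails: GC clamp.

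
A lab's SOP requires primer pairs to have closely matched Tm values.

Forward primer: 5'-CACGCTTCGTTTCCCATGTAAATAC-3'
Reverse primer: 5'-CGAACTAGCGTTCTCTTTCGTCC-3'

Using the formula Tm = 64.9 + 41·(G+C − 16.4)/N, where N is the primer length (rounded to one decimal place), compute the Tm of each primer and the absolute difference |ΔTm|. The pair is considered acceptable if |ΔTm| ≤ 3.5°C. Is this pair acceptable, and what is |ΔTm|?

Forward: G+C = 11, N = 25 → Tm = 64.9 + 41·(11 − 16.4)/25 = 56.0°C.
Reverse: G+C = 12, N = 23 → Tm = 64.9 + 41·(12 − 16.4)/23 = 57.1°C.
|ΔTm| = |56.0 − 57.1| = 1.1°C, ≤ 3.5°C.

|ΔTm| = 1.1°C; the pair is acceptable.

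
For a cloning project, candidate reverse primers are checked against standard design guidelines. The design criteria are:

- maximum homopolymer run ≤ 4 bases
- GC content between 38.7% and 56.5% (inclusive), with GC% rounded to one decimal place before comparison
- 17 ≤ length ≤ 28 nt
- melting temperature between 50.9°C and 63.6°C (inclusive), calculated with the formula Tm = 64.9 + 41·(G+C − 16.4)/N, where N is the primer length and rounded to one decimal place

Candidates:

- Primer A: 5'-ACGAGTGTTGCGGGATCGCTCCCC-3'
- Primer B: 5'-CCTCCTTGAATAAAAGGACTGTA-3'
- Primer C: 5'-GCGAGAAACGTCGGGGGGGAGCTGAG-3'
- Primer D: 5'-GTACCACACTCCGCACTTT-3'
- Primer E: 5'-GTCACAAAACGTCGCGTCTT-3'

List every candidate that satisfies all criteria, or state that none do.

Primer A (24 nt, A=3 T=5 G=8 C=8): longest run = 4 ✓; GC 16/24 = 66.7%, outside 38.7–56.5% ✗; length 24 ✓; Tm = 64.9 + 41·(16 − 16.4)/24 = 64.2°C, outside 50.9–63.6°C ✗ — fails.
Primer B (23 nt, A=8 T=6 G=4 C=5): longest run = 4 ✓; GC 9/23 = 39.1% ✓; length 23 ✓; Tm = 64.9 + 41·(9 − 16.4)/23 = 51.7°C ✓ — passes.
Primer C (26 nt, A=6 T=2 G=14 C=4): longest run = 7, exceeds 4 ✗; GC 18/26 = 69.2%, outside 38.7–56.5% ✗; length 26 ✓; Tm = 64.9 + 41·(18 − 16.4)/26 = 67.4°C, outside 50.9–63.6°C ✗ — fails.
Primer D (19 nt, A=4 T=5 G=2 C=8): longest run = 3 ✓; GC 10/19 = 52.6% ✓; length 19 ✓; Tm = 64.9 + 41·(10 − 16.4)/19 = 51.1°C ✓ — passes.
Primer E (20 nt, A=5 T=5 G=4 C=6): longest run = 4 ✓; GC 10/20 = 50.0% ✓; length 20 ✓; Tm = 64.9 + 41·(10 − 16.4)/20 = 51.8°C ✓ — passes.

Primer B, Primer D and Primer E.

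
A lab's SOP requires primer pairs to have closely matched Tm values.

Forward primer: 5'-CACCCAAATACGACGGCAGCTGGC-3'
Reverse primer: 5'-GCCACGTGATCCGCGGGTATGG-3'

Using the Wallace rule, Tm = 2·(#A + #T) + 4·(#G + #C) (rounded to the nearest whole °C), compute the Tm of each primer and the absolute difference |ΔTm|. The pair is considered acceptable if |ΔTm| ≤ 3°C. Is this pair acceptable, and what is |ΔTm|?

|ΔTm| = 4°C; the pair is not acceptable.

Forward: A=7 T=2 G=6 C=9 → Tm = 2·9 + 4·15 = 78°C.
Reverse: A=3 T=4 G=9 C=6 → Tm = 2·7 + 4·15 = 74°C.
|ΔTm| = |78 − 74| = 4°C, > 3°C.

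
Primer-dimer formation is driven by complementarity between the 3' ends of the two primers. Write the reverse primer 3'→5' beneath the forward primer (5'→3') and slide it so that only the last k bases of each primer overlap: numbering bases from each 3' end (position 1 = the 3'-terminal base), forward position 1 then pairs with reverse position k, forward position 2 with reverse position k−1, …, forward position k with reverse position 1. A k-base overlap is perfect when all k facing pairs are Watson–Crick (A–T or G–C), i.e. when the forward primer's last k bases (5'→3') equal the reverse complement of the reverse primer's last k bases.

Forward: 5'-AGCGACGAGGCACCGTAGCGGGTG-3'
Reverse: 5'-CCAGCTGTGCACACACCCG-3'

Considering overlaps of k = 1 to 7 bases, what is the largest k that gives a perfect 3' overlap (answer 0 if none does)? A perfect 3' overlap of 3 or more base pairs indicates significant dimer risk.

Longest perfect overlap: 6 complementary base pairs; significant dimer risk (threshold 3).

Last 7 bases (5'→3') — forward …GCGGGTG, reverse …ACACCCG.
Reverse complement of the reverse primer's last 7 bases: CGGGTGT; its first k bases are the reverse complement of the reverse primer's last k bases, so a perfect k-base overlap needs the forward primer's last k bases to equal them.
Comparing (forward last k vs required): k=1: G vs C ✗; k=2: TG vs CG ✗; k=3: GTG vs CGG ✗; k=4: GGTG vs CGGG ✗; k=5: GGGTG vs CGGGT ✗; k=6: CGGGTG vs CGGGTG ✓; k=7: GCGGGTG vs CGGGTGT ✗.
Only k = 6 is perfect, so the longest perfect 3' overlap is 6.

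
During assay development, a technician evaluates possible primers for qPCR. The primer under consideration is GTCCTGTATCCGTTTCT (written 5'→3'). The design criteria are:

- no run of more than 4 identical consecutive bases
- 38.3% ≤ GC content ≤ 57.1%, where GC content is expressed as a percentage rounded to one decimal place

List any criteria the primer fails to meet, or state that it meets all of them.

Base counts: A=1, T=8, G=3, C=5 (length 17).
homopolymer run: longest run = 3 ✓
GC content: GC 8/17 = 47.1% ✓

Meets all criteria.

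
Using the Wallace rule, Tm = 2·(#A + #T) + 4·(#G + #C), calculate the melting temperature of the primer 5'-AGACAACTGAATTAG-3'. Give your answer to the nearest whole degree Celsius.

40°C

Base counts: A=7, T=3, G=3, C=2 (length 15).
Tm = 2·(7+3) + 4·(3+2) = 2·10 + 4·5 = 20 + 20 = 40°C.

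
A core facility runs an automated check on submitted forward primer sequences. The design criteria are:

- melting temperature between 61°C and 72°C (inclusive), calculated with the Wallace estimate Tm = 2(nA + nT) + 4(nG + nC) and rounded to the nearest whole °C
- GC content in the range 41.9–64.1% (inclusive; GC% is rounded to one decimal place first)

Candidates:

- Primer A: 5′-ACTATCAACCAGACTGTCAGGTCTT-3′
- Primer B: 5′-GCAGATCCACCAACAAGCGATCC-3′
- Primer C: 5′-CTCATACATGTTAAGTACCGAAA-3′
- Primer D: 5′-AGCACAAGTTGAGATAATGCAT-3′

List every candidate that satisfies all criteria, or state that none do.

Primer A and Primer B.

Primer A (25 nt, A=7 T=7 G=4 C=7): Tm = 2·14 + 4·11 = 72°C ✓; GC 11/25 = 44.0% ✓ — passes.
Primer B (23 nt, A=8 T=2 G=4 C=9): Tm = 2·10 + 4·13 = 72°C ✓; GC 13/23 = 56.5% ✓ — passes.
Primer C (23 nt, A=9 T=6 G=3 C=5): Tm = 2·15 + 4·8 = 62°C ✓; GC 8/23 = 34.8%, outside 41.9–64.1% ✗ — fails.
Primer D (22 nt, A=9 T=5 G=5 C=3): Tm = 2·14 + 4·8 = 60°C, outside 61–72°C ✗; GC 8/22 = 36.4%, outside 41.9–64.1% ✗ — fails.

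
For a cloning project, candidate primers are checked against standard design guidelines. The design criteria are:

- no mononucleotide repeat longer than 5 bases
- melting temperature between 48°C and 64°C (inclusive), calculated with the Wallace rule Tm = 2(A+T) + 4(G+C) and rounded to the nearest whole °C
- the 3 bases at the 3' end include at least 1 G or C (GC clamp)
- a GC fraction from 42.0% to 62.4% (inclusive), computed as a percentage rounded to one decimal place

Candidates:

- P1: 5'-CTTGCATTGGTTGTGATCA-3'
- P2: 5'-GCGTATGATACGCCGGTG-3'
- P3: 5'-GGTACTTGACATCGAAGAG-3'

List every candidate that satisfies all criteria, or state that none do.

P1 (19 nt, A=3 T=8 G=5 C=3): longest run = 2 ✓; Tm = 2·11 + 4·8 = 54°C ✓; 3' end TCA has 1 G/C ✓; GC 8/19 = 42.1% ✓ — passes.
P2 (18 nt, A=3 T=4 G=7 C=4): longest run = 2 ✓; Tm = 2·7 + 4·11 = 58°C ✓; 3' end GTG has 2 G/C ✓; GC 11/18 = 61.1% ✓ — passes.
P3 (19 nt, A=6 T=4 G=6 C=3): longest run = 2 ✓; Tm = 2·10 + 4·9 = 56°C ✓; 3' end GAG has 2 G/C ✓; GC 9/19 = 47.4% ✓ — passes.

P1, P2 and P3.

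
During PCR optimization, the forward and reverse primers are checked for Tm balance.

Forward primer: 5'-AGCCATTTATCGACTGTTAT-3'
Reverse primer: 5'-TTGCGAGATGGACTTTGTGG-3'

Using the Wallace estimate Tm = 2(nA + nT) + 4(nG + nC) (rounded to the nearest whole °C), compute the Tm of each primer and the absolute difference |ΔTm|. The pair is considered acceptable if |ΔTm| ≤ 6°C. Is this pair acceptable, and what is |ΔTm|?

Forward: A=5 T=8 G=3 C=4 → Tm = 2·13 + 4·7 = 54°C.
Reverse: A=3 T=7 G=8 C=2 → Tm = 2·10 + 4·10 = 60°C.
|ΔTm| = |54 − 60| = 6°C, ≤ 6°C.

|ΔTm| = 6°C; the pair is acceptable.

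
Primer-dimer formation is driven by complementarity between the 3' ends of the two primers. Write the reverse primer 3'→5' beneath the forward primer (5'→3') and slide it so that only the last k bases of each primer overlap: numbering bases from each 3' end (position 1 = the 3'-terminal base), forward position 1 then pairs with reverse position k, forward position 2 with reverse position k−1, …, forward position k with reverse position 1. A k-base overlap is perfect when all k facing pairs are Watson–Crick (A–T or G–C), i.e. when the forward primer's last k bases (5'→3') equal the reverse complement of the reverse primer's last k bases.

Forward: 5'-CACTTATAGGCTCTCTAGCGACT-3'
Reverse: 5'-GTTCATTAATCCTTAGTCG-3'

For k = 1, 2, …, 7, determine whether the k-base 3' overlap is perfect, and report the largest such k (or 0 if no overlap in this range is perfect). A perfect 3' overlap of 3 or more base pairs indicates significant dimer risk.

Last 7 bases (5'→3') — forward …AGCGACT, reverse …TTAGTCG.
Reverse complement of the reverse primer's last 7 bases: CGACTAA; its first k bases are the reverse complement of the reverse primer's last k bases, so a perfect k-base overlap needs the forward primer's last k bases to equal them.
Comparing (forward last k vs required): k=1: T vs C ✗; k=2: CT vs CG ✗; k=3: ACT vs CGA ✗; k=4: GACT vs CGAC ✗; k=5: CGACT vs CGACT ✓; k=6: GCGACT vs CGACTA ✗; k=7: AGCGACT vs CGACTAA ✗.
Only k = 5 is perfect, so the longest perfect 3' overlap is 5.

Longest perfect overlap: 5 complementary base pairs; significant dimer risk (threshold 3).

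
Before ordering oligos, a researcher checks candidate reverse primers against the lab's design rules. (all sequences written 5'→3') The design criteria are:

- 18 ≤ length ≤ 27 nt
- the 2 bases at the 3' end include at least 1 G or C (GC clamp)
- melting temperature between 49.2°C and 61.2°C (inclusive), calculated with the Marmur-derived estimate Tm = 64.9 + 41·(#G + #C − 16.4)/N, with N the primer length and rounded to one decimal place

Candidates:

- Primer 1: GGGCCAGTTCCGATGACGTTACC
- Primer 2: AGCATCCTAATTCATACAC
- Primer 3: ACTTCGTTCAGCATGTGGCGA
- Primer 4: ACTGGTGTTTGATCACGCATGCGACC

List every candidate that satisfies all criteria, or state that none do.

Primer 1 (23 nt, A=4 T=5 G=7 C=7): length 23 ✓; 3' end CC has 2 G/C ✓; Tm = 64.9 + 41·(14 − 16.4)/23 = 60.6°C ✓ — passes.
Primer 2 (19 nt, A=7 T=5 G=1 C=6): length 19 ✓; 3' end AC has 1 G/C ✓; Tm = 64.9 + 41·(7 − 16.4)/19 = 44.6°C, outside 49.2–61.2°C ✗ — fails.
Primer 3 (21 nt, A=4 T=6 G=6 C=5): length 21 ✓; 3' end GA has 1 G/C ✓; Tm = 64.9 + 41·(11 − 16.4)/21 = 54.4°C ✓ — passes.
Primer 4 (26 nt, A=5 T=7 G=7 C=7): length 26 ✓; 3' end CC has 2 G/C ✓; Tm = 64.9 + 41·(14 − 16.4)/26 = 61.1°C ✓ — passes.

Primer 1, Primer 3 and Primer 4.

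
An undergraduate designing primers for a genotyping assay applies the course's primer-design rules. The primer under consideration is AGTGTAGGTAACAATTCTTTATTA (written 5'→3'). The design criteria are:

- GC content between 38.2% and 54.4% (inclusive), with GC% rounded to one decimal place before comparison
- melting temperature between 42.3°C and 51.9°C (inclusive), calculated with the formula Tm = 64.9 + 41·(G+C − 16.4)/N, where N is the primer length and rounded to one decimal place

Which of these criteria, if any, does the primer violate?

Fails: GC content.

Base counts: A=8, T=10, G=4, C=2 (length 24).
GC content: GC 6/24 = 25.0%, outside 38.2–54.4% ✗
Tm: Tm = 64.9 + 41·(6 − 16.4)/24 = 47.1°C ✓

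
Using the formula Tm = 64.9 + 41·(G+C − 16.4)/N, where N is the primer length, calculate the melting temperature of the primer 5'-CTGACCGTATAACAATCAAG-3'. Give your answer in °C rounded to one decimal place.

47.7°C

Base counts: A=8, T=4, G=3, C=5; G+C = 8, N = 20.
Tm = 64.9 + 41·(8 − 16.4)/20 = 64.9 + -344.40/20 = 47.7°C.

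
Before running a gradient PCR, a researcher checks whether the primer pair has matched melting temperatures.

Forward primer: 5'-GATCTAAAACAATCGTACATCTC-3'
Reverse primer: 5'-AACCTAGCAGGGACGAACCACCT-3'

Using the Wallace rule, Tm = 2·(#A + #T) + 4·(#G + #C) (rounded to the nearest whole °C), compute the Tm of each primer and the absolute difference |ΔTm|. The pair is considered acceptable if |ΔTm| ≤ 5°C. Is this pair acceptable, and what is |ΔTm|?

Forward: A=9 T=6 G=2 C=6 → Tm = 2·15 + 4·8 = 62°C.
Reverse: A=8 T=2 G=5 C=8 → Tm = 2·10 + 4·13 = 72°C.
|ΔTm| = |62 − 72| = 10°C, > 5°C.

|ΔTm| = 10°C; the pair is not acceptable.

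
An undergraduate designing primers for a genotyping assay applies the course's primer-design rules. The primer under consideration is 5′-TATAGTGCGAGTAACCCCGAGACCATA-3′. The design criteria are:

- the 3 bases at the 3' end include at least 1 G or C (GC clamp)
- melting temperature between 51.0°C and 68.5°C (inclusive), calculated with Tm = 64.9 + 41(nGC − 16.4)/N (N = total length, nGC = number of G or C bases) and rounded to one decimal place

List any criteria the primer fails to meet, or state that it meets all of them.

Base counts: A=9, T=5, G=6, C=7 (length 27).
GC clamp: 3' end ATA has 0 G/C, need ≥1 ✗
Tm: Tm = 64.9 + 41·(13 − 16.4)/27 = 59.7°C ✓

Fails: GC clamp.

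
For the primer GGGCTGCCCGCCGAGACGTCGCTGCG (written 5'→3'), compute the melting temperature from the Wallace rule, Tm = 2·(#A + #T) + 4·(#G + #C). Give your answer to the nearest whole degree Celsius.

94°C

Base counts: A=2, T=3, G=11, C=10 (length 26).
Tm = 2·(2+3) + 4·(11+10) = 2·5 + 4·21 = 10 + 84 = 94°C.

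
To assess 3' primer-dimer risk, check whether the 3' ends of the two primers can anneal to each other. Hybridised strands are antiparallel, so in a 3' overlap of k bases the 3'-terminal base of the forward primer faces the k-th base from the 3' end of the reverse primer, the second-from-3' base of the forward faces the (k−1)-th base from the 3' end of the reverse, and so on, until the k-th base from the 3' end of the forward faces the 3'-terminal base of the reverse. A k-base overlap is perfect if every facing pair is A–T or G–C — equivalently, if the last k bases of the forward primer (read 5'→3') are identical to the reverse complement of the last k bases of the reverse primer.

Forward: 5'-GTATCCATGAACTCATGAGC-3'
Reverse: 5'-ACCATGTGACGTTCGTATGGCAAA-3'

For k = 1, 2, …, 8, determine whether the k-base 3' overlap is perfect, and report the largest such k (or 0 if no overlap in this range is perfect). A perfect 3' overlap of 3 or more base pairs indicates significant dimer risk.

Longest perfect overlap: 0 complementary base pairs; below the dimer-risk threshold (threshold 3).

Last 8 bases (5'→3') — forward …TCATGAGC, reverse …ATGGCAAA.
Reverse complement of the reverse primer's last 8 bases: TTTGCCAT; its first k bases are the reverse complement of the reverse primer's last k bases, so a perfect k-base overlap needs the forward primer's last k bases to equal them.
Comparing (forward last k vs required): k=1: C vs T ✗; k=2: GC vs TT ✗; k=3: AGC vs TTT ✗; k=4: GAGC vs TTTG ✗; k=5: TGAGC vs TTTGC ✗; k=6: ATGAGC vs TTTGCC ✗; k=7: CATGAGC vs TTTGCCA ✗; k=8: TCATGAGC vs TTTGCCAT ✗.
No overlap length from 1 to 8 is perfect, so the longest perfect 3' overlap is 0.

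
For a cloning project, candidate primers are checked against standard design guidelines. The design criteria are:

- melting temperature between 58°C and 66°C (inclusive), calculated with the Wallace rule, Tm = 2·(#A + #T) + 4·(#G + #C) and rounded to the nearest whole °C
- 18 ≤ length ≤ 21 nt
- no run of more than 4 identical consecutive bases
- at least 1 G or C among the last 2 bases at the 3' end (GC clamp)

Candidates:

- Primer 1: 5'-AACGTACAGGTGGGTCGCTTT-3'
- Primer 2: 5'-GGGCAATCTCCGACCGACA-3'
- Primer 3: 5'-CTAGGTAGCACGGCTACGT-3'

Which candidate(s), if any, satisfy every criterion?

Primer 1 (21 nt, A=4 T=6 G=7 C=4): Tm = 2·10 + 4·11 = 64°C ✓; length 21 ✓; longest run = 3 ✓; 3' end TT has 0 G/C, need ≥1 ✗ — fails.
Primer 2 (19 nt, A=5 T=2 G=5 C=7): Tm = 2·7 + 4·12 = 62°C ✓; length 19 ✓; longest run = 3 ✓; 3' end CA has 1 G/C ✓ — passes.
Primer 3 (19 nt, A=4 T=4 G=6 C=5): Tm = 2·8 + 4·11 = 60°C ✓; length 19 ✓; longest run = 2 ✓; 3' end GT has 1 G/C ✓ — passes.

Primer 2 and Primer 3.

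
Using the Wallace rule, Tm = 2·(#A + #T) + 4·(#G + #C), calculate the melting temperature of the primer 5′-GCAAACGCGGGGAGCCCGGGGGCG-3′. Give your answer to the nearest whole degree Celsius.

Base counts: A=4, T=0, G=13, C=7 (length 24).
Tm = 2·(4+0) + 4·(13+7) = 2·4 + 4·20 = 8 + 80 = 88°C.

88°C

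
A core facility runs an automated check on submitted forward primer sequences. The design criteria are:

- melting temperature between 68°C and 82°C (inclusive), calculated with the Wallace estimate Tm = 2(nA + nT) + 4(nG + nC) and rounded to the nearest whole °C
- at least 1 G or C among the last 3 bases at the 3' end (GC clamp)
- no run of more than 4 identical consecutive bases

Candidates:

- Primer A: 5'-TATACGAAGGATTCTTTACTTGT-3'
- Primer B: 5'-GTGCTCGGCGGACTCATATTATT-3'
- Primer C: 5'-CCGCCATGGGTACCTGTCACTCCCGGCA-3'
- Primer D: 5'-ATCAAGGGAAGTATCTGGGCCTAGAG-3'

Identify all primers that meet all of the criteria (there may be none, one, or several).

Primer A (23 nt, A=6 T=10 G=4 C=3): Tm = 2·16 + 4·7 = 60°C, outside 68–82°C ✗; 3' end TGT has 1 G/C ✓; longest run = 3 ✓ — fails.
Primer B (23 nt, A=4 T=8 G=6 C=5): Tm = 2·12 + 4·11 = 68°C ✓; 3' end ATT has 0 G/C, need ≥1 ✗; longest run = 2 ✓ — fails.
Primer C (28 nt, A=4 T=5 G=7 C=12): Tm = 2·9 + 4·19 = 94°C, outside 68–82°C ✗; 3' end GCA has 2 G/C ✓; longest run = 3 ✓ — fails.
Primer D (26 nt, A=8 T=5 G=9 C=4): Tm = 2·13 + 4·13 = 78°C ✓; 3' end GAG has 2 G/C ✓; longest run = 3 ✓ — passes.

Primer D only.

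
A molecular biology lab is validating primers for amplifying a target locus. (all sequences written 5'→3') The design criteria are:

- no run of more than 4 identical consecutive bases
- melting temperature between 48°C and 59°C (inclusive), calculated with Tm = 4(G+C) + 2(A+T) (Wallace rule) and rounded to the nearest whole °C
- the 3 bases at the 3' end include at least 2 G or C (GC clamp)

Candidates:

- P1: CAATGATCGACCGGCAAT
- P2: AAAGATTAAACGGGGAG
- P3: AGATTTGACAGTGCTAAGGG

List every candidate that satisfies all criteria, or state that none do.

P2 and P3.

P1 (18 nt, A=6 T=3 G=4 C=5): longest run = 2 ✓; Tm = 2·9 + 4·9 = 54°C ✓; 3' end AAT has 0 G/C, need ≥2 ✗ — fails.
P2 (17 nt, A=8 T=2 G=6 C=1): longest run = 4 ✓; Tm = 2·10 + 4·7 = 48°C ✓; 3' end GAG has 2 G/C ✓ — passes.
P3 (20 nt, A=6 T=5 G=7 C=2): longest run = 3 ✓; Tm = 2·11 + 4·9 = 58°C ✓; 3' end GGG has 3 G/C ✓ — passes.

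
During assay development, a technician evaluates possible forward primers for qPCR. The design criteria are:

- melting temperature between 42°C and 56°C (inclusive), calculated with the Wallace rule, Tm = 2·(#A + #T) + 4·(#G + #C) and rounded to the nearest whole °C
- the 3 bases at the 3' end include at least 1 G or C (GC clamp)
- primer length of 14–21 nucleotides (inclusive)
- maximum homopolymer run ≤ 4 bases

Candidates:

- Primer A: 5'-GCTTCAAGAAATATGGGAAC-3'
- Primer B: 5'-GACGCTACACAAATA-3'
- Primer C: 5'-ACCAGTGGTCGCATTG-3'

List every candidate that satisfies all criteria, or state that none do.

Primer A (20 nt, A=8 T=4 G=5 C=3): Tm = 2·12 + 4·8 = 56°C ✓; 3' end AAC has 1 G/C ✓; length 20 ✓; longest run = 3 ✓ — passes.
Primer B (15 nt, A=7 T=2 G=2 C=4): Tm = 2·9 + 4·6 = 42°C ✓; 3' end ATA has 0 G/C, need ≥1 ✗; length 15 ✓; longest run = 3 ✓ — fails.
Primer C (16 nt, A=3 T=4 G=5 C=4): Tm = 2·7 + 4·9 = 50°C ✓; 3' end TTG has 1 G/C ✓; length 16 ✓; longest run = 2 ✓ — passes.

Primer A and Primer C.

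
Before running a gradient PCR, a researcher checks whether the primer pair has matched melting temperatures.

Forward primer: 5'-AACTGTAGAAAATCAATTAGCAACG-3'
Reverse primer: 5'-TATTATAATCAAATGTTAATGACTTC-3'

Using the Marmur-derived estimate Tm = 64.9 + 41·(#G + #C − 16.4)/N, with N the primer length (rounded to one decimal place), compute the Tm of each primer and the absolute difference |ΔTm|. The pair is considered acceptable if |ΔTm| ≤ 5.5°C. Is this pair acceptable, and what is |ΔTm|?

|ΔTm| = 4.2°C; the pair is acceptable.

Forward: G+C = 8, N = 25 → Tm = 64.9 + 41·(8 − 16.4)/25 = 51.1°C.
Reverse: G+C = 5, N = 26 → Tm = 64.9 + 41·(5 − 16.4)/26 = 46.9°C.
|ΔTm| = |51.1 − 46.9| = 4.2°C, ≤ 5.5°C.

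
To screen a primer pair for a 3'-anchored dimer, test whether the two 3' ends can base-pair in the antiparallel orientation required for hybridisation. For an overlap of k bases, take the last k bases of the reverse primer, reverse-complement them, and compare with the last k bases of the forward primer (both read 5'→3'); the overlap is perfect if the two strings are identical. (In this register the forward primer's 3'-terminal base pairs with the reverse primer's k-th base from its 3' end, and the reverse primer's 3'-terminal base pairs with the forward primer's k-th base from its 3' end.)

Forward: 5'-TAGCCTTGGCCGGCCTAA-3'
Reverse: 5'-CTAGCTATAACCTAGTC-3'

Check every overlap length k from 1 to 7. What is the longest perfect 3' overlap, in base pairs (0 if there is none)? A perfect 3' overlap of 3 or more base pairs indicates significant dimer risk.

Longest perfect overlap: 0 complementary base pairs; below the dimer-risk threshold (threshold 3).

Last 7 bases (5'→3') — forward …GGCCTAA, reverse …CCTAGTC.
Reverse complement of the reverse primer's last 7 bases: GACTAGG; its first k bases are the reverse complement of the reverse primer's last k bases, so a perfect k-base overlap needs the forward primer's last k bases to equal them.
Comparing (forward last k vs required): k=1: A vs G ✗; k=2: AA vs GA ✗; k=3: TAA vs GAC ✗; k=4: CTAA vs GACT ✗; k=5: CCTAA vs GACTA ✗; k=6: GCCTAA vs GACTAG ✗; k=7: GGCCTAA vs GACTAGG ✗.
No overlap length from 1 to 7 is perfect, so the longest perfect 3' overlap is 0.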